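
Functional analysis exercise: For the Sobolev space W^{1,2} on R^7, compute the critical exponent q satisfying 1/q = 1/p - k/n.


Using the Sobolev embedding formula: 1/q = 1/p - k/n
1/q = 1/2 - 1/7 = 5/14
q = 1/(5/14) = 14/5 = 2.8000

2.8000


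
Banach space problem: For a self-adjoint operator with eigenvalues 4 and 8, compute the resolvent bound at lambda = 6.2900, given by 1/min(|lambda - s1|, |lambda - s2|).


dist(6.2900, {4, 8}) = min(|6.2900 - 4|, |6.2900 - 8|)
= min(2.2900, 1.7100) = 1.7100
Resolvent bound = 1/1.7100 = 0.5848

0.5848


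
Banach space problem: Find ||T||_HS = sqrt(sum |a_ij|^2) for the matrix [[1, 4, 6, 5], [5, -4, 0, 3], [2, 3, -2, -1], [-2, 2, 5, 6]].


The Hilbert-Schmidt norm is sqrt(sum of squares of all entries).
Sum of squares = 1^2 + 4^2 + 6^2 + 5^2 + 5^2 + (-4)^2 + 0^2 + 3^2 + 2^2 + 3^2 + (-2)^2 + (-1)^2 + (-2)^2 + 2^2 + 5^2 + 6^2
= 1 + 16 + 36 + 25 + 25 + 16 + 0 + 9 + 4 + 9 + 4 + 1 + 4 + 4 + 25 + 36 = 215
||T||_HS = sqrt(215) = 14.6629

14.6629


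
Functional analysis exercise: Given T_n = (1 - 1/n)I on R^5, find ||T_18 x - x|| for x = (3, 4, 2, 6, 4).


T_18 x - x = (1 - 1/18)x - x = -x/18
||x|| = sqrt(81) = 9.0000
||T_18 x - x|| = ||x||/18 = 9.0000/18 = 0.5000

0.5000


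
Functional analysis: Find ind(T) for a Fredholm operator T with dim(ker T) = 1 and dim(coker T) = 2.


The Fredholm index is defined as ind(T) = dim(ker T) - dim(coker T)
= 1 - 2
= -1

-1


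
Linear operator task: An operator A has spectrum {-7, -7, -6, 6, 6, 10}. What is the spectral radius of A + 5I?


Spectrum of A + 5I = {-2, -2, -1, 11, 11, 15}
Spectral radius = max |lambda| over the shifted spectrum
= max(2, 2, 1, 11, 11, 15) = 15

15


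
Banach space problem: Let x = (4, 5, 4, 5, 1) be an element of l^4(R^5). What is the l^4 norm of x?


The l^4 norm = (sum |x_i|^4)^(1/4)
Sum of 4th powers = 256 + 625 + 256 + 625 + 1 = 1763
||x||_4 = (1763)^(1/4) = 6.4798

6.4798


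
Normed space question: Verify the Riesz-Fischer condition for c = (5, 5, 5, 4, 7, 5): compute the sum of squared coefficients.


sum |c_n|^2 = 5^2 + 5^2 + 5^2 + 4^2 + 7^2 + 5^2
= 25 + 25 + 25 + 16 + 49 + 25
= 165

165


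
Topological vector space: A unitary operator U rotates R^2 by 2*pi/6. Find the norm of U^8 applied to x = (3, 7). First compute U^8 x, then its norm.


U is a rotation by theta = 2*pi/6
U^8 = rotation by 8*theta = 16*pi/6 = 4*pi/6 (mod 2*pi)
cos(4*pi/6) = -0.5000, sin(4*pi/6) = 0.8660
U^8 x = (-0.5000 * 3 - 0.8660 * 7, 0.8660 * 3 + -0.5000 * 7)
= (-7.5622, -0.9019)
||U^8 x|| = sqrt((-7.5622)^2 + (-0.9019)^2) = sqrt(58.0000) = 7.6158

7.6158


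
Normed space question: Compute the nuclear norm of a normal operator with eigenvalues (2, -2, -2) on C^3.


For a normal operator, singular values equal |eigenvalues|.
Trace norm = sum |lambda_i| = 2 + 2 + 2
= 6

6


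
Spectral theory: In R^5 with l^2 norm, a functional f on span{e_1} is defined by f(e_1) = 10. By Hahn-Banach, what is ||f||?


The norm of f is given by ||f|| = sup_{||x||=1} |f(x)|.
On span{e_1}, ||e_1|| = 1, so ||f|| = |f(e_1)| / ||e_1||
= |10| / 1 = 10.0000

10.0000


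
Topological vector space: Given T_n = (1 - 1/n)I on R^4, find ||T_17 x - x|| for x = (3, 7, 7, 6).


T_17 x - x = (1 - 1/17)x - x = -x/17
||x|| = sqrt(143) = 11.9583
||T_17 x - x|| = ||x||/17 = 11.9583/17 = 0.7034

0.7034


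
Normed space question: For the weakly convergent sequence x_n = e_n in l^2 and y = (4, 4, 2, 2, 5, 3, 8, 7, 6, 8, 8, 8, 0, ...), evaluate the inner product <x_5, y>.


x_5 = e_5 is the standard basis vector with 1 in position 5.
<x_5, y> = y_5 = 5
As n -> infinity, <x_n, y> -> 0, confirming weak convergence of (x_n) to 0.

5


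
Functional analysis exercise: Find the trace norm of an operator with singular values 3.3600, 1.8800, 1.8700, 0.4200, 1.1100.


The nuclear norm is the sum of all singular values.
||T||_1 = 3.3600 + 1.8800 + 1.8700 + 0.4200 + 1.1100
= 8.6400

8.6400


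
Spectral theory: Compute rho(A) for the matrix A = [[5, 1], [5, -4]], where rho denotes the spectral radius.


For a 2x2 matrix, eigenvalues satisfy lambda^2 - (trace)*lambda + det = 0
trace = 5 + -4 = 1
det = 5*-4 - 1*5 = -25
discriminant = 1^2 - 4*(-25) = 101
spectral radius = max |eigenvalue| = 5.5249

5.5249


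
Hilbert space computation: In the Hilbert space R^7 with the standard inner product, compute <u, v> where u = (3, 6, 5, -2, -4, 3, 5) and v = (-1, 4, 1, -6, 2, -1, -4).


Computing the standard inner product <u, v> = sum u_i * v_i
= 3*-1 + 6*4 + 5*1 + -2*-6 + -4*2 + 3*-1 + 5*-4
= -3 + 24 + 5 + 12 + -8 + -3 + -20
= 7

7


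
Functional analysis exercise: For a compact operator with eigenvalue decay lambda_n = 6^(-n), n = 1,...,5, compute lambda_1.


The eigenvalue formula gives lambda_1 = 1/6^1
= 1/6
= 0.1667

0.1667


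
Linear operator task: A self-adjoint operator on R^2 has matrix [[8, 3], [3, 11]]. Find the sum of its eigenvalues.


For a self-adjoint (symmetric) matrix, the eigenvalues are real.
The sum of eigenvalues equals the trace of the matrix.
trace = 8 + 11 = 19

19


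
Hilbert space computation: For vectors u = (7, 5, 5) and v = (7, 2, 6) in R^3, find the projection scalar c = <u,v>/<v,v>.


Computing <u,v> = 7*7 + 5*2 + 5*6 = 89
Computing <v,v> = 7^2 + 2^2 + 6^2 = 89
Projection coefficient = 89/89 = 1.0000

1.0000


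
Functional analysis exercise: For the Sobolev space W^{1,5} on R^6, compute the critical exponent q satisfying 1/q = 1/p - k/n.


Using the Sobolev embedding formula: 1/q = 1/p - k/n
1/q = 1/5 - 1/6 = 1/30
q = 1/(1/30) = 30

30.0000


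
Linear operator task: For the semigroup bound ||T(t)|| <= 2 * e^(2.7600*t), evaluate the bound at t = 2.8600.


||T(2.8600)|| <= 2 * exp(2.7600 * 2.8600)
= 2 * exp(7.8936)
= 2 * 2680.0748
= 5360.1497

5360.1497


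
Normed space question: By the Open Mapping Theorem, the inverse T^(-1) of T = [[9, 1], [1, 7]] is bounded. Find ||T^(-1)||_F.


det(T) = 9*7 - 1*1 = 62
T^(-1) = (1/62) * [[7, -1], [-1, 9]] = [[0.1129, -0.0161], [-0.0161, 0.1452]]
||T^(-1)||_F^2 = 0.1129^2 + (-0.0161)^2 + (-0.0161)^2 + 0.1452^2 = 0.0343
||T^(-1)||_F = sqrt(0.0343) = 0.1853

0.1853


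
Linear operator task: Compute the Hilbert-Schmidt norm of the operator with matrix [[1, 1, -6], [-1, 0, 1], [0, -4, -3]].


The Hilbert-Schmidt norm is sqrt(sum of squares of all entries).
Sum of squares = 1^2 + 1^2 + (-6)^2 + (-1)^2 + 0^2 + 1^2 + 0^2 + (-4)^2 + (-3)^2
= 1 + 1 + 36 + 1 + 0 + 1 + 0 + 16 + 9 = 65
||T||_HS = sqrt(65) = 8.0623

8.0623


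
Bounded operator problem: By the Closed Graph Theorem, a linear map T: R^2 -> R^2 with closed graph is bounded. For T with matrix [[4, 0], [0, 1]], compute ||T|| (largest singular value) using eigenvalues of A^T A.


A^T A = [[16, 0], [0, 1]]
trace(A^T A) = 17, det(A^T A) = 16
discriminant = 17^2 - 4*16 = 225
Largest eigenvalue of A^T A = (trace + sqrt(disc))/2 = 16.0000
||T|| = sqrt(16.0000) = 4.0000

4.0000


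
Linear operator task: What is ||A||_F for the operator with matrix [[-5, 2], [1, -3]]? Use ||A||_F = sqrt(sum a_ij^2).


||A||_F^2 = sum a_ij^2
= (-5)^2 + 2^2 + 1^2 + (-3)^2
= 25 + 4 + 1 + 9 = 39
||A||_F = sqrt(39) = 6.2450

6.2450


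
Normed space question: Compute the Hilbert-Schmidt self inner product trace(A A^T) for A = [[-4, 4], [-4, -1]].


trace(A * A^T) = sum of squares of all entries
= (-4)^2 + 4^2 + (-4)^2 + (-1)^2
= 16 + 16 + 16 + 1
= 49

49


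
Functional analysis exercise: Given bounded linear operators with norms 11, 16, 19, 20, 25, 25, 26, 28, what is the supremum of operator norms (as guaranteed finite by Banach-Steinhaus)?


By the Uniform Boundedness Principle, the supremum of norms is finite.
sup_k ||T_k|| = max(11, 16, 19, 20, 25, 25, 26, 28) = 28

28


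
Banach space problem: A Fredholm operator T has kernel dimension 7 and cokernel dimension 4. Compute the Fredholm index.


The Fredholm index is defined as ind(T) = dim(ker T) - dim(coker T)
= 7 - 4
= 3

3


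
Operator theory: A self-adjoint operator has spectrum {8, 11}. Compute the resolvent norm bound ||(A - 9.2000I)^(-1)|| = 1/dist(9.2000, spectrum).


dist(9.2000, {8, 11}) = min(|9.2000 - 8|, |9.2000 - 11|)
= min(1.2000, 1.8000) = 1.2000
Resolvent bound = 1/1.2000 = 0.8333

0.8333


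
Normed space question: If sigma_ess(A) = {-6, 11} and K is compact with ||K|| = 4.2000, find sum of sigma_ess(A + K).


By Weyl's theorem, the essential spectrum is invariant under compact perturbations.
sigma_ess(A + K) = sigma_ess(A) = {-6, 11}
Sum = -6 + 11 = 5

5


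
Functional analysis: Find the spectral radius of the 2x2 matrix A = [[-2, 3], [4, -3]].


For a 2x2 matrix, eigenvalues satisfy lambda^2 - (trace)*lambda + det = 0
trace = -2 + -3 = -5
det = -2*-3 - 3*4 = -6
discriminant = (-5)^2 - 4*(-6) = 49
spectral radius = max |eigenvalue| = 6.0000

6.0000


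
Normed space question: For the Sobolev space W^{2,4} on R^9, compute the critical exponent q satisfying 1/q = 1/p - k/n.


Using the Sobolev embedding formula: 1/q = 1/p - k/n
1/q = 1/4 - 2/9 = 1/36
q = 1/(1/36) = 36

36.0000


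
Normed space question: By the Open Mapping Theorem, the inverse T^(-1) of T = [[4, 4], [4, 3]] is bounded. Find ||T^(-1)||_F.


det(T) = 4*3 - 4*4 = -4
T^(-1) = (1/-4) * [[3, -4], [-4, 4]] = [[-0.7500, 1.0000], [1.0000, -1.0000]]
||T^(-1)||_F^2 = (-0.7500)^2 + 1.0000^2 + 1.0000^2 + (-1.0000)^2 = 3.5625
||T^(-1)||_F = sqrt(3.5625) = 1.8875

1.8875


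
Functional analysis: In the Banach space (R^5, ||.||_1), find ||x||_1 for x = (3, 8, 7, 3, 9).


The l^1 norm equals the sum of absolute values of all components.
||x||_1 = 3 + 8 + 7 + 3 + 9
= 30

30.0000


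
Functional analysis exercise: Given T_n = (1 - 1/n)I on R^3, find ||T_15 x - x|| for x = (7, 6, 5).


T_15 x - x = (1 - 1/15)x - x = -x/15
||x|| = sqrt(110) = 10.4881
||T_15 x - x|| = ||x||/15 = 10.4881/15 = 0.6992

0.6992


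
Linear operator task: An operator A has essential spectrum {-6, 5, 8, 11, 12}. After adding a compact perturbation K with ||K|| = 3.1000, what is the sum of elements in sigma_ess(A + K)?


By Weyl's theorem, the essential spectrum is invariant under compact perturbations.
sigma_ess(A + K) = sigma_ess(A) = {-6, 5, 8, 11, 12}
Sum = -6 + 5 + 8 + 11 + 12 = 30

30


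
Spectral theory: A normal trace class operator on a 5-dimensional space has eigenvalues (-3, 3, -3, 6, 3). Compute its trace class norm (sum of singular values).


For a normal operator, singular values equal |eigenvalues|.
Trace norm = sum |lambda_i| = 3 + 3 + 3 + 6 + 3
= 18

18


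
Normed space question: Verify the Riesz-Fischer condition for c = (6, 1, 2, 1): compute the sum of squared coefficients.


sum |c_n|^2 = 6^2 + 1^2 + 2^2 + 1^2
= 36 + 1 + 4 + 1
= 42

42


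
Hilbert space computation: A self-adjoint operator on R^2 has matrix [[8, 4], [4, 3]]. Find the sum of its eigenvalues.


For a self-adjoint (symmetric) matrix, the eigenvalues are real.
The sum of eigenvalues equals the trace of the matrix.
trace = 8 + 3 = 11

11


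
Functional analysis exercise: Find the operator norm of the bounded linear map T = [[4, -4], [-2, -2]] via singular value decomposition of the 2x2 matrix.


A^T A = [[20, -12], [-12, 20]]
trace(A^T A) = 40, det(A^T A) = 256
discriminant = 40^2 - 4*256 = 576
Largest eigenvalue of A^T A = (trace + sqrt(disc))/2 = 32.0000
||T|| = sqrt(32.0000) = 5.6569

5.6569


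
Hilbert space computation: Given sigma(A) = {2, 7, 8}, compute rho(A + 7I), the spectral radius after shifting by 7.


Spectrum of A + 7I = {9, 14, 15}
Spectral radius = max |lambda| over the shifted spectrum
= max(9, 14, 15) = 15

15


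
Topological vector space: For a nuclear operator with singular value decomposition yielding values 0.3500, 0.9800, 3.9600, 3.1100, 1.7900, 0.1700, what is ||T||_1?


The nuclear norm is the sum of all singular values.
||T||_1 = 0.3500 + 0.9800 + 3.9600 + 3.1100 + 1.7900 + 0.1700
= 10.3600

10.3600


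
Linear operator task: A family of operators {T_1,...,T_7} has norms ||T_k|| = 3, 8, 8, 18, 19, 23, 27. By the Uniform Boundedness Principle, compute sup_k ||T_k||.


By the Uniform Boundedness Principle, the supremum of norms is finite.
sup_k ||T_k|| = max(3, 8, 8, 18, 19, 23, 27) = 27

27


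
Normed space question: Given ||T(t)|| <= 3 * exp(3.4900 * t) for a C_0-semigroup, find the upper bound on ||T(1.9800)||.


||T(1.9800)|| <= 3 * exp(3.4900 * 1.9800)
= 3 * exp(6.9102)
= 3 * 1002.4477
= 3007.3431

3007.3431


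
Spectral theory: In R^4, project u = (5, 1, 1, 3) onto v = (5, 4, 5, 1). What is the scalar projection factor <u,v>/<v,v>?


Computing <u,v> = 5*5 + 1*4 + 1*5 + 3*1 = 37
Computing <v,v> = 5^2 + 4^2 + 5^2 + 1^2 = 67
Projection coefficient = 37/67 = 0.5522

0.5522


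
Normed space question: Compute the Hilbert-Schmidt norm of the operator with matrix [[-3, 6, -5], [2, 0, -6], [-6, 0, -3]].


The Hilbert-Schmidt norm is sqrt(sum of squares of all entries).
Sum of squares = (-3)^2 + 6^2 + (-5)^2 + 2^2 + 0^2 + (-6)^2 + (-6)^2 + 0^2 + (-3)^2
= 9 + 36 + 25 + 4 + 0 + 36 + 36 + 0 + 9 = 155
||T||_HS = sqrt(155) = 12.4499

12.4499


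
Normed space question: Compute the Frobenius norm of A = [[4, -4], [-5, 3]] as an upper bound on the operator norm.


||A||_F^2 = sum a_ij^2
= 4^2 + (-4)^2 + (-5)^2 + 3^2
= 16 + 16 + 25 + 9 = 66
||A||_F = sqrt(66) = 8.1240

8.1240


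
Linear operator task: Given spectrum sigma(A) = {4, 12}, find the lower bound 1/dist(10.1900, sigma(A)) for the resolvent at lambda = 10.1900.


dist(10.1900, {4, 12}) = min(|10.1900 - 4|, |10.1900 - 12|)
= min(6.1900, 1.8100) = 1.8100
Resolvent bound = 1/1.8100 = 0.5525

0.5525


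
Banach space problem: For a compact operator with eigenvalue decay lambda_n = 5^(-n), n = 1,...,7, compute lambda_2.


The eigenvalue formula gives lambda_2 = 1/5^2
= 1/25
= 0.0400

0.0400


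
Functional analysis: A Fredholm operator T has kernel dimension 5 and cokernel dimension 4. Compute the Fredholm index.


The Fredholm index is defined as ind(T) = dim(ker T) - dim(coker T)
= 5 - 4
= 1

1


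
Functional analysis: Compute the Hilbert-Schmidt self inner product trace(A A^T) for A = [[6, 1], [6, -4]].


trace(A * A^T) = sum of squares of all entries
= 6^2 + 1^2 + 6^2 + (-4)^2
= 36 + 1 + 36 + 16
= 89

89


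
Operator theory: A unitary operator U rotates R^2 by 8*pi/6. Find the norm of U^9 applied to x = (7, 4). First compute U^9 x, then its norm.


U is a rotation by theta = 8*pi/6
U^9 = rotation by 9*theta = 72*pi/6 = 0*pi/6 (mod 2*pi)
cos(0*pi/6) = 1.0000, sin(0*pi/6) = 0.0000
U^9 x = (1.0000 * 7 - 0.0000 * 4, 0.0000 * 7 + 1.0000 * 4)
= (7.0000, 4.0000)
||U^9 x|| = sqrt(7.0000^2 + 4.0000^2) = sqrt(65.0000) = 8.0623

8.0623


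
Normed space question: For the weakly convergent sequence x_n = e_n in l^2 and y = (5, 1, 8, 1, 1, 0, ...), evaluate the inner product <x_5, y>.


x_5 = e_5 is the standard basis vector with 1 in position 5.
<x_5, y> = y_5 = 1
As n -> infinity, <x_n, y> -> 0, confirming weak convergence of (x_n) to 0.

1


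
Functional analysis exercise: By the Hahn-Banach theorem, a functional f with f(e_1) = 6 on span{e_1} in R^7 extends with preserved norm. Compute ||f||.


The norm of f is given by ||f|| = sup_{||x||=1} |f(x)|.
On span{e_1}, ||e_1|| = 1, so ||f|| = |f(e_1)| / ||e_1||
= |6| / 1 = 6.0000

6.0000


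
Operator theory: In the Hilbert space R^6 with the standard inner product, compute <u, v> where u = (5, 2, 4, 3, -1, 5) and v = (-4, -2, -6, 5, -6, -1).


Computing the standard inner product <u, v> = sum u_i * v_i
= 5*-4 + 2*-2 + 4*-6 + 3*5 + -1*-6 + 5*-1
= -20 + -4 + -24 + 15 + 6 + -5
= -32

-32


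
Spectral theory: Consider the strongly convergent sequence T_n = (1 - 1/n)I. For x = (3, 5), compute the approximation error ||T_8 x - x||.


T_8 x - x = (1 - 1/8)x - x = -x/8
||x|| = sqrt(34) = 5.8310
||T_8 x - x|| = ||x||/8 = 5.8310/8 = 0.7289

0.7289


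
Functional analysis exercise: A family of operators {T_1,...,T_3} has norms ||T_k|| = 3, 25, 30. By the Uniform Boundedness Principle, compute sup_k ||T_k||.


By the Uniform Boundedness Principle, the supremum of norms is finite.
sup_k ||T_k|| = max(3, 25, 30) = 30

30


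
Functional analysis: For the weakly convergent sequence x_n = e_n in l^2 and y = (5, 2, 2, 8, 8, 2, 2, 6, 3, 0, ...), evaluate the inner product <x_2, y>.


x_2 = e_2 is the standard basis vector with 1 in position 2.
<x_2, y> = y_2 = 2
As n -> infinity, <x_n, y> -> 0, confirming weak convergence of (x_n) to 0.

2


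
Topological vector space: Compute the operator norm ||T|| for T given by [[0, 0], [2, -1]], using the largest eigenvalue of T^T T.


A^T A = [[4, -2], [-2, 1]]
trace(A^T A) = 5, det(A^T A) = 0
discriminant = 5^2 - 4*0 = 25
Largest eigenvalue of A^T A = (trace + sqrt(disc))/2 = 5.0000
||T|| = sqrt(5.0000) = 2.2361

2.2361


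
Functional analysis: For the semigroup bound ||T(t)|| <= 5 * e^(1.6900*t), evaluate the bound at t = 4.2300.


||T(4.2300)|| <= 5 * exp(1.6900 * 4.2300)
= 5 * exp(7.1487)
= 5 * 1272.4507
= 6362.2535

6362.2535


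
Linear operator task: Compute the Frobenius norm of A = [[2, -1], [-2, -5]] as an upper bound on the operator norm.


||A||_F^2 = sum a_ij^2
= 2^2 + (-1)^2 + (-2)^2 + (-5)^2
= 4 + 1 + 4 + 25 = 34
||A||_F = sqrt(34) = 5.8310

5.8310


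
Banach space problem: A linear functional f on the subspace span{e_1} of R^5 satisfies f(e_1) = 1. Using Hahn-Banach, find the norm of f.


The norm of f is given by ||f|| = sup_{||x||=1} |f(x)|.
On span{e_1}, ||e_1|| = 1, so ||f|| = |f(e_1)| / ||e_1||
= |1| / 1 = 1.0000

1.0000


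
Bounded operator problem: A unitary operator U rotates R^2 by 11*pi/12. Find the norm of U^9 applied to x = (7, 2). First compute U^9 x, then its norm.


U is a rotation by theta = 11*pi/12
U^9 = rotation by 9*theta = 99*pi/12 = 3*pi/12 (mod 2*pi)
cos(3*pi/12) = 0.7071, sin(3*pi/12) = 0.7071
U^9 x = (0.7071 * 7 - 0.7071 * 2, 0.7071 * 7 + 0.7071 * 2)
= (3.5355, 6.3640)
||U^9 x|| = sqrt(3.5355^2 + 6.3640^2) = sqrt(53.0000) = 7.2801

7.2801


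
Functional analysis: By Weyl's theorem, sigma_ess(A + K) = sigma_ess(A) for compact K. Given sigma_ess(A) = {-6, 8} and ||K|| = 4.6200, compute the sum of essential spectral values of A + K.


By Weyl's theorem, the essential spectrum is invariant under compact perturbations.
sigma_ess(A + K) = sigma_ess(A) = {-6, 8}
Sum = -6 + 8 = 2

2


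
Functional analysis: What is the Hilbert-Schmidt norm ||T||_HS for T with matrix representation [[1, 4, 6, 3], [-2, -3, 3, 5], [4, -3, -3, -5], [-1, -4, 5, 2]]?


The Hilbert-Schmidt norm is sqrt(sum of squares of all entries).
Sum of squares = 1^2 + 4^2 + 6^2 + 3^2 + (-2)^2 + (-3)^2 + 3^2 + 5^2 + 4^2 + (-3)^2 + (-3)^2 + (-5)^2 + (-1)^2 + (-4)^2 + 5^2 + 2^2
= 1 + 16 + 36 + 9 + 4 + 9 + 9 + 25 + 16 + 9 + 9 + 25 + 1 + 16 + 25 + 4 = 214
||T||_HS = sqrt(214) = 14.6287

14.6287


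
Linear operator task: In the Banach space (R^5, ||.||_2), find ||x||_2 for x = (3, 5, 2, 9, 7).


The l^2 norm = (sum |x_i|^2)^(1/2)
Sum of 2th powers = 9 + 25 + 4 + 81 + 49 = 168
||x||_2 = (168)^(1/2) = 12.9615

12.9615


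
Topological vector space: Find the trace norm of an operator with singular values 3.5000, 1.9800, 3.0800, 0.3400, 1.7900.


The nuclear norm is the sum of all singular values.
||T||_1 = 3.5000 + 1.9800 + 3.0800 + 0.3400 + 1.7900
= 10.6900

10.6900


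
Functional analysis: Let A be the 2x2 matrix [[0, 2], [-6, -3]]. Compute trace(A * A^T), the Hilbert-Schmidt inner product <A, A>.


trace(A * A^T) = sum of squares of all entries
= 0^2 + 2^2 + (-6)^2 + (-3)^2
= 0 + 4 + 36 + 9
= 49

49


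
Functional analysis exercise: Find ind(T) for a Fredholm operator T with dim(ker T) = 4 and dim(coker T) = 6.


The Fredholm index is defined as ind(T) = dim(ker T) - dim(coker T)
= 4 - 6
= -2

-2


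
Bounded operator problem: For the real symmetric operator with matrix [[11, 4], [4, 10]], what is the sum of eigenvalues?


For a self-adjoint (symmetric) matrix, the eigenvalues are real.
The sum of eigenvalues equals the trace of the matrix.
trace = 11 + 10 = 21

21


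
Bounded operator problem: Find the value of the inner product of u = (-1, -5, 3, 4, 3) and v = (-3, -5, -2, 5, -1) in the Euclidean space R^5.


Computing the standard inner product <u, v> = sum u_i * v_i
= -1*-3 + -5*-5 + 3*-2 + 4*5 + 3*-1
= 3 + 25 + -6 + 20 + -3
= 39

39


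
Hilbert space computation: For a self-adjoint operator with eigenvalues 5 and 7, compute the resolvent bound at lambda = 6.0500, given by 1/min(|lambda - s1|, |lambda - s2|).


dist(6.0500, {5, 7}) = min(|6.0500 - 5|, |6.0500 - 7|)
= min(1.0500, 0.9500) = 0.9500
Resolvent bound = 1/0.9500 = 1.0526

1.0526


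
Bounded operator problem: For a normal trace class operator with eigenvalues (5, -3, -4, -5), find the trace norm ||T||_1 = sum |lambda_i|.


For a normal operator, singular values equal |eigenvalues|.
Trace norm = sum |lambda_i| = 5 + 3 + 4 + 5
= 17

17


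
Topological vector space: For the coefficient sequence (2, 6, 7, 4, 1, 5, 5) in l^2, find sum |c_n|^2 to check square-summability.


sum |c_n|^2 = 2^2 + 6^2 + 7^2 + 4^2 + 1^2 + 5^2 + 5^2
= 4 + 36 + 49 + 16 + 1 + 25 + 25
= 156

156


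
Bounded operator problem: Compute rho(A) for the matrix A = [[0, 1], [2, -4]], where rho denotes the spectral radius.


For a 2x2 matrix, eigenvalues satisfy lambda^2 - (trace)*lambda + det = 0
trace = 0 + -4 = -4
det = 0*-4 - 1*2 = -2
discriminant = (-4)^2 - 4*(-2) = 24
spectral radius = max |eigenvalue| = 4.4495

4.4495


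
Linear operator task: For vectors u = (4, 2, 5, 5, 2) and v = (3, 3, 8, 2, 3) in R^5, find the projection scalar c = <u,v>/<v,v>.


Computing <u,v> = 4*3 + 2*3 + 5*8 + 5*2 + 2*3 = 74
Computing <v,v> = 3^2 + 3^2 + 8^2 + 2^2 + 3^2 = 95
Projection coefficient = 74/95 = 0.7789

0.7789


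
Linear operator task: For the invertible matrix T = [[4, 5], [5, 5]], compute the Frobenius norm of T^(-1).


det(T) = 4*5 - 5*5 = -5
T^(-1) = (1/-5) * [[5, -5], [-5, 4]] = [[-1.0000, 1.0000], [1.0000, -0.8000]]
||T^(-1)||_F^2 = (-1.0000)^2 + 1.0000^2 + 1.0000^2 + (-0.8000)^2 = 3.6400
||T^(-1)||_F = sqrt(3.6400) = 1.9079

1.9079


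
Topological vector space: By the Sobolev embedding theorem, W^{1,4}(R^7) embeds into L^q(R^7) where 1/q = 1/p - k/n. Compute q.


Using the Sobolev embedding formula: 1/q = 1/p - k/n
1/q = 1/4 - 1/7 = 3/28
q = 1/(3/28) = 28/3 = 9.3333

9.3333


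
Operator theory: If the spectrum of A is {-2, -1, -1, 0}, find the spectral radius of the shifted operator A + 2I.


Spectrum of A + 2I = {0, 1, 1, 2}
Spectral radius = max |lambda| over the shifted spectrum
= max(0, 1, 1, 2) = 2

2


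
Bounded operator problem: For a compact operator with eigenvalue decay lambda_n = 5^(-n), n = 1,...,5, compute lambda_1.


The eigenvalue formula gives lambda_1 = 1/5^1
= 1/5
= 0.2000

0.2000


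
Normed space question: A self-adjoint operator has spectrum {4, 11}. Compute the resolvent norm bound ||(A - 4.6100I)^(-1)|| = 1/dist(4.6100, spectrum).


dist(4.6100, {4, 11}) = min(|4.6100 - 4|, |4.6100 - 11|)
= min(0.6100, 6.3900) = 0.6100
Resolvent bound = 1/0.6100 = 1.6393

1.6393


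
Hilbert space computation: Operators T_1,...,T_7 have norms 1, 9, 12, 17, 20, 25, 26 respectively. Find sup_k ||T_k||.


By the Uniform Boundedness Principle, the supremum of norms is finite.
sup_k ||T_k|| = max(1, 9, 12, 17, 20, 25, 26) = 26

26


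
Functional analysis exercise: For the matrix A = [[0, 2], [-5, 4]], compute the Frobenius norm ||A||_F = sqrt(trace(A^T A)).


||A||_F^2 = sum a_ij^2
= 0^2 + 2^2 + (-5)^2 + 4^2
= 0 + 4 + 25 + 16 = 45
||A||_F = sqrt(45) = 6.7082

6.7082


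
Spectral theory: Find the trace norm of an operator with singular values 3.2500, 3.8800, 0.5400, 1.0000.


The nuclear norm is the sum of all singular values.
||T||_1 = 3.2500 + 3.8800 + 0.5400 + 1.0000
= 8.6700

8.6700


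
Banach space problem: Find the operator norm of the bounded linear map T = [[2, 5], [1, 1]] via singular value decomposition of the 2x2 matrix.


A^T A = [[5, 11], [11, 26]]
trace(A^T A) = 31, det(A^T A) = 9
discriminant = 31^2 - 4*9 = 925
Largest eigenvalue of A^T A = (trace + sqrt(disc))/2 = 30.7069
||T|| = sqrt(30.7069) = 5.5414

5.5414


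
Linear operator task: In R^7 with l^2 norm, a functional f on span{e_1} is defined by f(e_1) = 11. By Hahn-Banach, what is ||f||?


The norm of f is given by ||f|| = sup_{||x||=1} |f(x)|.
On span{e_1}, ||e_1|| = 1, so ||f|| = |f(e_1)| / ||e_1||
= |11| / 1 = 11.0000

11.0000


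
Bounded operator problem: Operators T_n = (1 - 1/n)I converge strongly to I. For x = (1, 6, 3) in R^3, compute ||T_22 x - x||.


T_22 x - x = (1 - 1/22)x - x = -x/22
||x|| = sqrt(46) = 6.7823
||T_22 x - x|| = ||x||/22 = 6.7823/22 = 0.3083

0.3083


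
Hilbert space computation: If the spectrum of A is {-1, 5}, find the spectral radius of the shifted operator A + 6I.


Spectrum of A + 6I = {5, 11}
Spectral radius = max |lambda| over the shifted spectrum
= max(5, 11) = 11

11


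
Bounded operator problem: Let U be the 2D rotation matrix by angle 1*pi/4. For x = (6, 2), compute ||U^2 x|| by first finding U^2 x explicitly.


U is a rotation by theta = 1*pi/4
U^2 = rotation by 2*theta = 2*pi/4
cos(2*pi/4) = 0.0000, sin(2*pi/4) = 1.0000
U^2 x = (0.0000 * 6 - 1.0000 * 2, 1.0000 * 6 + 0.0000 * 2)
= (-2.0000, 6.0000)
||U^2 x|| = sqrt((-2.0000)^2 + 6.0000^2) = sqrt(40.0000) = 6.3246

6.3246


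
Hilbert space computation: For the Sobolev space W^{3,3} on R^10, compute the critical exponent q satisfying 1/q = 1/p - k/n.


Using the Sobolev embedding formula: 1/q = 1/p - k/n
1/q = 1/3 - 3/10 = 1/30
q = 1/(1/30) = 30

30.0000


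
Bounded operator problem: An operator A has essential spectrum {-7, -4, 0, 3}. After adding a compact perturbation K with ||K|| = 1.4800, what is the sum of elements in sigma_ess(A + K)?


By Weyl's theorem, the essential spectrum is invariant under compact perturbations.
sigma_ess(A + K) = sigma_ess(A) = {-7, -4, 0, 3}
Sum = -7 + -4 + 0 + 3 = -8

-8


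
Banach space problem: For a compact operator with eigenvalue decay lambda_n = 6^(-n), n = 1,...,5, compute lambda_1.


The eigenvalue formula gives lambda_1 = 1/6^1
= 1/6
= 0.1667

0.1667


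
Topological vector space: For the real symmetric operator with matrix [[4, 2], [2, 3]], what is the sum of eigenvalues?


For a self-adjoint (symmetric) matrix, the eigenvalues are real.
The sum of eigenvalues equals the trace of the matrix.
trace = 4 + 3 = 7

7


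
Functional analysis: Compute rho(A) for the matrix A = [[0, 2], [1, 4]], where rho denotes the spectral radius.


For a 2x2 matrix, eigenvalues satisfy lambda^2 - (trace)*lambda + det = 0
trace = 0 + 4 = 4
det = 0*4 - 2*1 = -2
discriminant = 4^2 - 4*(-2) = 24
spectral radius = max |eigenvalue| = 4.4495

4.4495


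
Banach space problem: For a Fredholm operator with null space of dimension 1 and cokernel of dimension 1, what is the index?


The Fredholm index is defined as ind(T) = dim(ker T) - dim(coker T)
= 1 - 1
= 0

0


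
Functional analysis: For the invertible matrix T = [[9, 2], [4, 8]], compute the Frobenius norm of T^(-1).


det(T) = 9*8 - 2*4 = 64
T^(-1) = (1/64) * [[8, -2], [-4, 9]] = [[0.1250, -0.0312], [-0.0625, 0.1406]]
||T^(-1)||_F^2 = 0.1250^2 + (-0.0312)^2 + (-0.0625)^2 + 0.1406^2 = 0.0403
||T^(-1)||_F = sqrt(0.0403) = 0.2007

0.2007


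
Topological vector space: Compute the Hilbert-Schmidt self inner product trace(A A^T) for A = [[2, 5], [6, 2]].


trace(A * A^T) = sum of squares of all entries
= 2^2 + 5^2 + 6^2 + 2^2
= 4 + 25 + 36 + 4
= 69

69


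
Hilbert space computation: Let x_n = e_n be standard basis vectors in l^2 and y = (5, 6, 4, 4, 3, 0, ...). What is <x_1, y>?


x_1 = e_1 is the standard basis vector with 1 in position 1.
<x_1, y> = y_1 = 5
As n -> infinity, <x_n, y> -> 0, confirming weak convergence of (x_n) to 0.

5


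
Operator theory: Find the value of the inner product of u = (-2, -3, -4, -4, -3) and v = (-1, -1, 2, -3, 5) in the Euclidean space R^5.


Computing the standard inner product <u, v> = sum u_i * v_i
= -2*-1 + -3*-1 + -4*2 + -4*-3 + -3*5
= 2 + 3 + -8 + 12 + -15
= -6

-6


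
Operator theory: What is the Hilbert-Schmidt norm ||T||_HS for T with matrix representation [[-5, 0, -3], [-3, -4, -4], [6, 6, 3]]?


The Hilbert-Schmidt norm is sqrt(sum of squares of all entries).
Sum of squares = (-5)^2 + 0^2 + (-3)^2 + (-3)^2 + (-4)^2 + (-4)^2 + 6^2 + 6^2 + 3^2
= 25 + 0 + 9 + 9 + 16 + 16 + 36 + 36 + 9 = 156
||T||_HS = sqrt(156) = 12.4900

12.4900


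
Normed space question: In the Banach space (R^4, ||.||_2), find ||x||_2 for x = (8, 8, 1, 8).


The l^2 norm = (sum |x_i|^2)^(1/2)
Sum of 2th powers = 64 + 64 + 1 + 64 = 193
||x||_2 = (193)^(1/2) = 13.8924

13.8924


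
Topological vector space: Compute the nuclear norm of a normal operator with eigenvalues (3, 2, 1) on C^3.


For a normal operator, singular values equal |eigenvalues|.
Trace norm = sum |lambda_i| = 3 + 2 + 1
= 6

6


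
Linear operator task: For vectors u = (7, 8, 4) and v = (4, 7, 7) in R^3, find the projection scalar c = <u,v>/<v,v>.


Computing <u,v> = 7*4 + 8*7 + 4*7 = 112
Computing <v,v> = 4^2 + 7^2 + 7^2 = 114
Projection coefficient = 112/114 = 0.9825

0.9825


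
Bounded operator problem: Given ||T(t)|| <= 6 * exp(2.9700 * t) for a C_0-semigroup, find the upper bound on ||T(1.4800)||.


||T(1.4800)|| <= 6 * exp(2.9700 * 1.4800)
= 6 * exp(4.3956)
= 6 * 81.0933
= 486.5596

486.5596


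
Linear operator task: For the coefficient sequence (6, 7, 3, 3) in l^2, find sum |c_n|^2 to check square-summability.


sum |c_n|^2 = 6^2 + 7^2 + 3^2 + 3^2
= 36 + 49 + 9 + 9
= 103

103


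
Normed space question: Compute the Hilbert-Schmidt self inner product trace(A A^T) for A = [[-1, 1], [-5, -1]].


trace(A * A^T) = sum of squares of all entries
= (-1)^2 + 1^2 + (-5)^2 + (-1)^2
= 1 + 1 + 25 + 1
= 28

28


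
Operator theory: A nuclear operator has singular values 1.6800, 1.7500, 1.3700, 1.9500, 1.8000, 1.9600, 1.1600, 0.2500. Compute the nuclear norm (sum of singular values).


The nuclear norm is the sum of all singular values.
||T||_1 = 1.6800 + 1.7500 + 1.3700 + 1.9500 + 1.8000 + 1.9600 + 1.1600 + 0.2500
= 11.9200

11.9200


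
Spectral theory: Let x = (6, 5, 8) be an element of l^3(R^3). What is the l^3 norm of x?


The l^3 norm = (sum |x_i|^3)^(1/3)
Sum of 3th powers = 216 + 125 + 512 = 853
||x||_3 = (853)^(1/3) = 9.4838

9.4838


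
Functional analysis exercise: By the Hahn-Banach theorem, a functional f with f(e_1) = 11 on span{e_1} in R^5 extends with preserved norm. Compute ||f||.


The norm of f is given by ||f|| = sup_{||x||=1} |f(x)|.
On span{e_1}, ||e_1|| = 1, so ||f|| = |f(e_1)| / ||e_1||
= |11| / 1 = 11.0000

11.0000


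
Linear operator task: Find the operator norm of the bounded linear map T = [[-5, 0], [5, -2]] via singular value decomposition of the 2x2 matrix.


A^T A = [[50, -10], [-10, 4]]
trace(A^T A) = 54, det(A^T A) = 100
discriminant = 54^2 - 4*100 = 2516
Largest eigenvalue of A^T A = (trace + sqrt(disc))/2 = 52.0799
||T|| = sqrt(52.0799) = 7.2166

7.2166


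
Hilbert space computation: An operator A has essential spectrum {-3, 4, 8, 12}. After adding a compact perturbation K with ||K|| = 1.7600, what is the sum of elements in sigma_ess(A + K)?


By Weyl's theorem, the essential spectrum is invariant under compact perturbations.
sigma_ess(A + K) = sigma_ess(A) = {-3, 4, 8, 12}
Sum = -3 + 4 + 8 + 12 = 21

21


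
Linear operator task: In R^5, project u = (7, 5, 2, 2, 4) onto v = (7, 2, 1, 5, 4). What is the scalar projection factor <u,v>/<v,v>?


Computing <u,v> = 7*7 + 5*2 + 2*1 + 2*5 + 4*4 = 87
Computing <v,v> = 7^2 + 2^2 + 1^2 + 5^2 + 4^2 = 95
Projection coefficient = 87/95 = 0.9158

0.9158


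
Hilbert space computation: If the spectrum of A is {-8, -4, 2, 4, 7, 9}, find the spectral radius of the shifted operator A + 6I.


Spectrum of A + 6I = {-2, 2, 8, 10, 13, 15}
Spectral radius = max |lambda| over the shifted spectrum
= max(2, 2, 8, 10, 13, 15) = 15

15


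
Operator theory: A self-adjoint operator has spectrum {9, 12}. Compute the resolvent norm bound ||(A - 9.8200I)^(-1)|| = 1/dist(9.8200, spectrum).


dist(9.8200, {9, 12}) = min(|9.8200 - 9|, |9.8200 - 12|)
= min(0.8200, 2.1800) = 0.8200
Resolvent bound = 1/0.8200 = 1.2195

1.2195


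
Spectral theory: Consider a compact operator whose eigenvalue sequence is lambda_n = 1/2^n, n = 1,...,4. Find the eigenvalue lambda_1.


The eigenvalue formula gives lambda_1 = 1/2^1
= 1/2
= 0.5000

0.5000


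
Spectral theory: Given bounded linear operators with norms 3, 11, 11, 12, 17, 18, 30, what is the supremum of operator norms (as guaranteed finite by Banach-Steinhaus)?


By the Uniform Boundedness Principle, the supremum of norms is finite.
sup_k ||T_k|| = max(3, 11, 11, 12, 17, 18, 30) = 30

30


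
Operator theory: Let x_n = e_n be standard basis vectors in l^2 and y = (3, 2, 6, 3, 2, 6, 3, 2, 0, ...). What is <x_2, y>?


x_2 = e_2 is the standard basis vector with 1 in position 2.
<x_2, y> = y_2 = 2
As n -> infinity, <x_n, y> -> 0, confirming weak convergence of (x_n) to 0.

2


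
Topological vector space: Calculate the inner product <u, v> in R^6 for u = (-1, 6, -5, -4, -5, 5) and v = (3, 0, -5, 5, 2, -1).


Computing the standard inner product <u, v> = sum u_i * v_i
= -1*3 + 6*0 + -5*-5 + -4*5 + -5*2 + 5*-1
= -3 + 0 + 25 + -20 + -10 + -5
= -13

-13


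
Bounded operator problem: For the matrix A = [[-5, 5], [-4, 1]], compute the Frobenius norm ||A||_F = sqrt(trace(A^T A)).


||A||_F^2 = sum a_ij^2
= (-5)^2 + 5^2 + (-4)^2 + 1^2
= 25 + 25 + 16 + 1 = 67
||A||_F = sqrt(67) = 8.1854

8.1854


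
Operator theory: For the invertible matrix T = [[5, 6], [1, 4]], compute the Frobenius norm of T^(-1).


det(T) = 5*4 - 6*1 = 14
T^(-1) = (1/14) * [[4, -6], [-1, 5]] = [[0.2857, -0.4286], [-0.0714, 0.3571]]
||T^(-1)||_F^2 = 0.2857^2 + (-0.4286)^2 + (-0.0714)^2 + 0.3571^2 = 0.3980
||T^(-1)||_F = sqrt(0.3980) = 0.6308

0.6308


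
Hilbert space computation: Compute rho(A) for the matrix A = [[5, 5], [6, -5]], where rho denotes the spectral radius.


For a 2x2 matrix, eigenvalues satisfy lambda^2 - (trace)*lambda + det = 0
trace = 5 + -5 = 0
det = 5*-5 - 5*6 = -55
discriminant = 0^2 - 4*(-55) = 220
spectral radius = max |eigenvalue| = 7.4162

7.4162


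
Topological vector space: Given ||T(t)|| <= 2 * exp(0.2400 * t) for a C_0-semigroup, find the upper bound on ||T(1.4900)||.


||T(1.4900)|| <= 2 * exp(0.2400 * 1.4900)
= 2 * exp(0.3576)
= 2 * 1.4299
= 2.8598

2.8598


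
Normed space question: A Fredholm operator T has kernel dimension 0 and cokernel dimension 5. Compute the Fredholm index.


The Fredholm index is defined as ind(T) = dim(ker T) - dim(coker T)
= 0 - 5
= -5

-5


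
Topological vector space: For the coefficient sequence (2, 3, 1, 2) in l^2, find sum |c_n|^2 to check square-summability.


sum |c_n|^2 = 2^2 + 3^2 + 1^2 + 2^2
= 4 + 9 + 1 + 4
= 18

18


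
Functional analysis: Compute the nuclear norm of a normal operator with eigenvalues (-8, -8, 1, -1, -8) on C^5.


For a normal operator, singular values equal |eigenvalues|.
Trace norm = sum |lambda_i| = 8 + 8 + 1 + 1 + 8
= 26

26


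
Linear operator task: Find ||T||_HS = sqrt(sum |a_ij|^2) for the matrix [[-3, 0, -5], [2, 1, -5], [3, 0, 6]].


The Hilbert-Schmidt norm is sqrt(sum of squares of all entries).
Sum of squares = (-3)^2 + 0^2 + (-5)^2 + 2^2 + 1^2 + (-5)^2 + 3^2 + 0^2 + 6^2
= 9 + 0 + 25 + 4 + 1 + 25 + 9 + 0 + 36 = 109
||T||_HS = sqrt(109) = 10.4403

10.4403


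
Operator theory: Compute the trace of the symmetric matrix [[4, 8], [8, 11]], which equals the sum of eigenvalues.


For a self-adjoint (symmetric) matrix, the eigenvalues are real.
The sum of eigenvalues equals the trace of the matrix.
trace = 4 + 11 = 15

15


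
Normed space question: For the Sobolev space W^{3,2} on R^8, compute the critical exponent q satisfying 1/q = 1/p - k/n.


Using the Sobolev embedding formula: 1/q = 1/p - k/n
1/q = 1/2 - 3/8 = 1/8
q = 1/(1/8) = 8

8.0000


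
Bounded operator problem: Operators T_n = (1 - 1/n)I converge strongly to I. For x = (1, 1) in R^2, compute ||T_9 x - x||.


T_9 x - x = (1 - 1/9)x - x = -x/9
||x|| = sqrt(2) = 1.4142
||T_9 x - x|| = ||x||/9 = 1.4142/9 = 0.1571

0.1571


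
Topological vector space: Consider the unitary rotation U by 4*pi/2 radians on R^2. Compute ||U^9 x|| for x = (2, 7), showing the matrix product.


U is a rotation by theta = 4*pi/2
U^9 = rotation by 9*theta = 36*pi/2 = 0*pi/2 (mod 2*pi)
cos(0*pi/2) = 1.0000, sin(0*pi/2) = 0.0000
U^9 x = (1.0000 * 2 - 0.0000 * 7, 0.0000 * 2 + 1.0000 * 7)
= (2.0000, 7.0000)
||U^9 x|| = sqrt(2.0000^2 + 7.0000^2) = sqrt(53.0000) = 7.2801

7.2801


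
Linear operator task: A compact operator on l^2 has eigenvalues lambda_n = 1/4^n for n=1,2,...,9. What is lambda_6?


The eigenvalue formula gives lambda_6 = 1/4^6
= 1/4096
= 2.4414e-04

2.4414e-04


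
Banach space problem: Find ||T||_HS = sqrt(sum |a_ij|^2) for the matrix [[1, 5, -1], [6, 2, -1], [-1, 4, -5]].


The Hilbert-Schmidt norm is sqrt(sum of squares of all entries).
Sum of squares = 1^2 + 5^2 + (-1)^2 + 6^2 + 2^2 + (-1)^2 + (-1)^2 + 4^2 + (-5)^2
= 1 + 25 + 1 + 36 + 4 + 1 + 1 + 16 + 25 = 110
||T||_HS = sqrt(110) = 10.4881

10.4881


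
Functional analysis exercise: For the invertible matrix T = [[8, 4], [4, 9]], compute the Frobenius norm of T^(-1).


det(T) = 8*9 - 4*4 = 56
T^(-1) = (1/56) * [[9, -4], [-4, 8]] = [[0.1607, -0.0714], [-0.0714, 0.1429]]
||T^(-1)||_F^2 = 0.1607^2 + (-0.0714)^2 + (-0.0714)^2 + 0.1429^2 = 0.0564
||T^(-1)||_F = sqrt(0.0564) = 0.2376

0.2376


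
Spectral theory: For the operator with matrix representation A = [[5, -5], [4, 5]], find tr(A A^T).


trace(A * A^T) = sum of squares of all entries
= 5^2 + (-5)^2 + 4^2 + 5^2
= 25 + 25 + 16 + 25
= 91

91


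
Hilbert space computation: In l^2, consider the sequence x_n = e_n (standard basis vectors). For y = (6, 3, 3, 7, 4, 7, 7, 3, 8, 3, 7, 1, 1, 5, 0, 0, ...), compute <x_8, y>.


x_8 = e_8 is the standard basis vector with 1 in position 8.
<x_8, y> = y_8 = 3
As n -> infinity, <x_n, y> -> 0, confirming weak convergence of (x_n) to 0.

3


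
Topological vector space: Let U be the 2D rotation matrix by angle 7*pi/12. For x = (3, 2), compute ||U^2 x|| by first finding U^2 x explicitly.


U is a rotation by theta = 7*pi/12
U^2 = rotation by 2*theta = 14*pi/12
cos(14*pi/12) = -0.8660, sin(14*pi/12) = -0.5000
U^2 x = (-0.8660 * 3 - -0.5000 * 2, -0.5000 * 3 + -0.8660 * 2)
= (-1.5981, -3.2321)
||U^2 x|| = sqrt((-1.5981)^2 + (-3.2321)^2) = sqrt(13.0000) = 3.6056

3.6056


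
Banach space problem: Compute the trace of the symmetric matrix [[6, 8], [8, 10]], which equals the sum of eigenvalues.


For a self-adjoint (symmetric) matrix, the eigenvalues are real.
The sum of eigenvalues equals the trace of the matrix.
trace = 6 + 10 = 16

16


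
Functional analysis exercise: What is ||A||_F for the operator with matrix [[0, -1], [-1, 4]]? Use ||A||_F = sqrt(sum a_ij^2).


||A||_F^2 = sum a_ij^2
= 0^2 + (-1)^2 + (-1)^2 + 4^2
= 0 + 1 + 1 + 16 = 18
||A||_F = sqrt(18) = 4.2426

4.2426


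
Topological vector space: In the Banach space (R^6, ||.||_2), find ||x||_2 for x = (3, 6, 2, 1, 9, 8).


The l^2 norm = (sum |x_i|^2)^(1/2)
Sum of 2th powers = 9 + 36 + 4 + 1 + 81 + 64 = 195
||x||_2 = (195)^(1/2) = 13.9642

13.9642


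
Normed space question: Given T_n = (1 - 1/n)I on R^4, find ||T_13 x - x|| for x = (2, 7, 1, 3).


T_13 x - x = (1 - 1/13)x - x = -x/13
||x|| = sqrt(63) = 7.9373
||T_13 x - x|| = ||x||/13 = 7.9373/13 = 0.6106

0.6106


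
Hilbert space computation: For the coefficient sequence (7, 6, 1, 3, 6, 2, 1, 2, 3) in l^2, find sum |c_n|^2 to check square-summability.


sum |c_n|^2 = 7^2 + 6^2 + 1^2 + 3^2 + 6^2 + 2^2 + 1^2 + 2^2 + 3^2
= 49 + 36 + 1 + 9 + 36 + 4 + 1 + 4 + 9
= 149

149
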